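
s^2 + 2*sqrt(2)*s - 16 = (s - 2*sqrt(2))*(s + 4*sqrt(2))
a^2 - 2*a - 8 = (a - 4)*(a + 2)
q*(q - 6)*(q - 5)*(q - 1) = q^4 - 12*q^3 + 41*q^2 - 30*q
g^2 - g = g*(g - 1)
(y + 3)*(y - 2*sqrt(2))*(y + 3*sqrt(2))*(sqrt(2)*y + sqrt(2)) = sqrt(2)*y^4 + 2*y^3 + 4*sqrt(2)*y^3 - 9*sqrt(2)*y^2 + 8*y^2 - 48*sqrt(2)*y + 6*y - 36*sqrt(2)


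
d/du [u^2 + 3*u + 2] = 2*u + 3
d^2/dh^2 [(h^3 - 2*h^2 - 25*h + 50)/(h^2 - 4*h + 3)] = 8*(-5*h^3 + 33*h^2 - 87*h + 83)/(h^6 - 12*h^5 + 57*h^4 - 136*h^3 + 171*h^2 - 108*h + 27)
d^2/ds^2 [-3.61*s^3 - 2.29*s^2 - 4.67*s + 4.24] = -21.66*s - 4.58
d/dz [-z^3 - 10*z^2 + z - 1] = -3*z^2 - 20*z + 1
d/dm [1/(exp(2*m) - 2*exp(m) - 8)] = 2*(1 - exp(m))*exp(m)/(-exp(2*m) + 2*exp(m) + 8)^2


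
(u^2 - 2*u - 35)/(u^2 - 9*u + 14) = (u + 5)/(u - 2)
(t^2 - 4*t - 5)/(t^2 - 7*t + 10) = (t + 1)/(t - 2)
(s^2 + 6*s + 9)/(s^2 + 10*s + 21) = (s + 3)/(s + 7)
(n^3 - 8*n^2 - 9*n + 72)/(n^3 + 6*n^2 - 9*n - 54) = (n - 8)/(n + 6)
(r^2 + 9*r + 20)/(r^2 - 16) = (r + 5)/(r - 4)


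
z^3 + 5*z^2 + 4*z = z*(z + 1)*(z + 4)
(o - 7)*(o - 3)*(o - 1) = o^3 - 11*o^2 + 31*o - 21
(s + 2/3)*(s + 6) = s^2 + 20*s/3 + 4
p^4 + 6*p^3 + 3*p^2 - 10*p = p*(p - 1)*(p + 2)*(p + 5)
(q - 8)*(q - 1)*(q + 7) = q^3 - 2*q^2 - 55*q + 56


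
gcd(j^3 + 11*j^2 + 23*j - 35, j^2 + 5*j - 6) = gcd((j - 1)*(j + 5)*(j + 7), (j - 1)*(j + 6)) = j - 1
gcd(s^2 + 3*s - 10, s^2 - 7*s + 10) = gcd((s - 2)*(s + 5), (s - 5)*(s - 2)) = s - 2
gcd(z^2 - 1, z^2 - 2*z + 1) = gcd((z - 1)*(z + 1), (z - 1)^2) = z - 1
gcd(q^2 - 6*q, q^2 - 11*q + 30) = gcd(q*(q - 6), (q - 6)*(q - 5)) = q - 6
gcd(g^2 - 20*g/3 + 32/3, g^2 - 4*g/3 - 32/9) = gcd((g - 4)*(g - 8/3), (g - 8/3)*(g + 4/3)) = g - 8/3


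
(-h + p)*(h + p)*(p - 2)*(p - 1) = -h^2*p^2 + 3*h^2*p - 2*h^2 + p^4 - 3*p^3 + 2*p^2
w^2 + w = w*(w + 1)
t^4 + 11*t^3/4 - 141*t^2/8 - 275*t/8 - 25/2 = (t - 4)*(t + 1/2)*(t + 5/4)*(t + 5)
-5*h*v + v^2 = v*(-5*h + v)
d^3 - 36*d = d*(d - 6)*(d + 6)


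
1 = 1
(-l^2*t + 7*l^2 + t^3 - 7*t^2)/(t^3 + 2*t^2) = (-l^2*t + 7*l^2 + t^3 - 7*t^2)/(t^2*(t + 2))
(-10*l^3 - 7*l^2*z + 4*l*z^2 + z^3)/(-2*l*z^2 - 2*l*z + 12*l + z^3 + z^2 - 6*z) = (5*l^2 + 6*l*z + z^2)/(z^2 + z - 6)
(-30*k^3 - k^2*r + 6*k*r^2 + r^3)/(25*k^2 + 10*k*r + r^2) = (-6*k^2 + k*r + r^2)/(5*k + r)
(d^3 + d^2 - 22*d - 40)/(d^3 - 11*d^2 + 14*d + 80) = (d + 4)/(d - 8)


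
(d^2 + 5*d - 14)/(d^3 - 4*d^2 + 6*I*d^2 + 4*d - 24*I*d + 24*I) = (d + 7)/(d^2 + d*(-2 + 6*I) - 12*I)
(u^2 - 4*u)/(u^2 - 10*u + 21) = u*(u - 4)/(u^2 - 10*u + 21)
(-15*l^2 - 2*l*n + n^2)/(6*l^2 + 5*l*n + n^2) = (-5*l + n)/(2*l + n)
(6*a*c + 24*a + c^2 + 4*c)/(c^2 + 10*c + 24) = (6*a + c)/(c + 6)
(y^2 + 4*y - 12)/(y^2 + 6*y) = (y - 2)/y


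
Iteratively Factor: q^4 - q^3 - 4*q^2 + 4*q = (q - 1)*(q^3 - 4*q) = (q - 2)*(q - 1)*(q^2 + 2*q) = q*(q - 2)*(q - 1)*(q + 2)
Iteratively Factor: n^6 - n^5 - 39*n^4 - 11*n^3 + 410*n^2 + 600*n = (n)*(n^5 - n^4 - 39*n^3 - 11*n^2 + 410*n + 600) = n*(n - 5)*(n^4 + 4*n^3 - 19*n^2 - 106*n - 120) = n*(n - 5)*(n + 3)*(n^3 + n^2 - 22*n - 40) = n*(n - 5)*(n + 2)*(n + 3)*(n^2 - n - 20) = n*(n - 5)*(n + 2)*(n + 3)*(n + 4)*(n - 5)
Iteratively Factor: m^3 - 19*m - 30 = (m + 3)*(m^2 - 3*m - 10) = (m + 2)*(m + 3)*(m - 5)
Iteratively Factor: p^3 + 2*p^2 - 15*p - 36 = (p + 3)*(p^2 - p - 12) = (p + 3)^2*(p - 4)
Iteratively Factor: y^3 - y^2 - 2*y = (y - 2)*(y^2 + y) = y*(y - 2)*(y + 1)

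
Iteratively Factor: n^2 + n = (n)*(n + 1)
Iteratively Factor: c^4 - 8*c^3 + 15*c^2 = (c - 3)*(c^3 - 5*c^2) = (c - 5)*(c - 3)*(c^2) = c*(c - 5)*(c - 3)*(c)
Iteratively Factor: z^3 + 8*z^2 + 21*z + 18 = (z + 3)*(z^2 + 5*z + 6) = (z + 3)^2*(z + 2)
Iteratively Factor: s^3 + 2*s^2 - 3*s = (s + 3)*(s^2 - s) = s*(s + 3)*(s - 1)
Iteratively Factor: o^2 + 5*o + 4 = (o + 4)*(o + 1)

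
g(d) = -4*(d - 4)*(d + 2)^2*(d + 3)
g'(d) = -4*(d - 4)*(d + 2)^2 - 4*(d - 4)*(d + 3)*(2*d + 4) - 4*(d + 2)^2*(d + 3) = -16*d^3 - 36*d^2 + 96*d + 208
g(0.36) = 272.47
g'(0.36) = 237.15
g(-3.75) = -71.20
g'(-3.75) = 185.50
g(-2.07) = 0.11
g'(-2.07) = -3.06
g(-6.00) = -1920.00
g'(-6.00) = 1792.00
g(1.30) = 505.73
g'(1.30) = 236.81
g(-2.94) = 1.47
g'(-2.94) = 21.19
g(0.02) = 196.18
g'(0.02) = 209.91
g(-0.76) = 65.58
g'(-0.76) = 121.27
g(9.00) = -29040.00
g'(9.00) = -13508.00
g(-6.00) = -1920.00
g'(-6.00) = 1792.00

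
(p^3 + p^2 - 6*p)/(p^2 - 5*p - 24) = p*(p - 2)/(p - 8)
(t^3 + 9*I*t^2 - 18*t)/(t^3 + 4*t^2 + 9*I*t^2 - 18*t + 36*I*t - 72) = t/(t + 4)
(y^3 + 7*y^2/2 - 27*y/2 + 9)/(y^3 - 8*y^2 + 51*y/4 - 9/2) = 2*(y^2 + 5*y - 6)/(2*y^2 - 13*y + 6)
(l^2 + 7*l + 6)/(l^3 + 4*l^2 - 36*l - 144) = (l + 1)/(l^2 - 2*l - 24)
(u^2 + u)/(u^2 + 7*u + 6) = u/(u + 6)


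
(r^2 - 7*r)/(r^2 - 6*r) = (r - 7)/(r - 6)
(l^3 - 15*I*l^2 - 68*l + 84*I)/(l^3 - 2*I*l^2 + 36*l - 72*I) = (l - 7*I)/(l + 6*I)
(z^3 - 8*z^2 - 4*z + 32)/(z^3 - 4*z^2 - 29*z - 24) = (z^2 - 4)/(z^2 + 4*z + 3)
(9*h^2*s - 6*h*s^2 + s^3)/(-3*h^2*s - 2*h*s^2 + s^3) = (-3*h + s)/(h + s)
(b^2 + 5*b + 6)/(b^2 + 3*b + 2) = (b + 3)/(b + 1)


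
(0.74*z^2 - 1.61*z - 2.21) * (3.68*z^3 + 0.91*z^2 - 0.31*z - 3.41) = 2.7232*z^5 - 5.2514*z^4 - 9.8273*z^3 - 4.0354*z^2 + 6.1752*z + 7.5361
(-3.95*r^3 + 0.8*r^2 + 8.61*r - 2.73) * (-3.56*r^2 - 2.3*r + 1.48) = 14.062*r^5 + 6.237*r^4 - 38.3376*r^3 - 8.9002*r^2 + 19.0218*r - 4.0404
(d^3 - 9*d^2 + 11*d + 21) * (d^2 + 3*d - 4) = d^5 - 6*d^4 - 20*d^3 + 90*d^2 + 19*d - 84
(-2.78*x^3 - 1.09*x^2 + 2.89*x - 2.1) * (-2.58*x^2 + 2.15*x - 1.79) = 7.1724*x^5 - 3.1648*x^4 - 4.8235*x^3 + 13.5826*x^2 - 9.6881*x + 3.759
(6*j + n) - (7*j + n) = -j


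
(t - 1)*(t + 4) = t^2 + 3*t - 4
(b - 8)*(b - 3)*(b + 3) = b^3 - 8*b^2 - 9*b + 72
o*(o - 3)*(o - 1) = o^3 - 4*o^2 + 3*o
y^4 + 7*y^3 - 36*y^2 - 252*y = y*(y - 6)*(y + 6)*(y + 7)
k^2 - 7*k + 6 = (k - 6)*(k - 1)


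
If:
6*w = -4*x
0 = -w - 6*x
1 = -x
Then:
No Solution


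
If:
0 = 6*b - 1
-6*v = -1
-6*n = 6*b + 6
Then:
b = 1/6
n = -7/6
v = 1/6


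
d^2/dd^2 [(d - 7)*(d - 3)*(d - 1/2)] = 6*d - 21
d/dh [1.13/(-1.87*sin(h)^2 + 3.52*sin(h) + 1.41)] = (4.2262*sin(h) - 3.9776)*cos(h)/(-1.87*sin(h)^2 + 3.52*sin(h) + 1.41)^2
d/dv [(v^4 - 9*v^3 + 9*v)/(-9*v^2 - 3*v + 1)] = (-18*v^5 + 72*v^4 + 58*v^3 + 54*v^2 + 9)/(81*v^4 + 54*v^3 - 9*v^2 - 6*v + 1)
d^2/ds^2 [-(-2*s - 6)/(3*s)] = 4/s^3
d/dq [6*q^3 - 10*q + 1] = 18*q^2 - 10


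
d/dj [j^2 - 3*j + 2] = 2*j - 3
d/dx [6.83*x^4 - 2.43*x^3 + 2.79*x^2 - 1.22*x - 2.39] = 27.32*x^3 - 7.29*x^2 + 5.58*x - 1.22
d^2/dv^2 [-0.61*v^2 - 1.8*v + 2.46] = -1.22000000000000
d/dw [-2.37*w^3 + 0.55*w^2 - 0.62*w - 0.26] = -7.11*w^2 + 1.1*w - 0.62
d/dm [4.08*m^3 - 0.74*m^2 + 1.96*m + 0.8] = 12.24*m^2 - 1.48*m + 1.96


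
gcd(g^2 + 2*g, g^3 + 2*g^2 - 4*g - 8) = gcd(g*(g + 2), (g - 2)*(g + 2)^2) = g + 2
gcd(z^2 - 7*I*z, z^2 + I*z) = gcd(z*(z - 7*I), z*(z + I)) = z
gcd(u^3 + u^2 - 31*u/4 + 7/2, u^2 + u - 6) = u - 2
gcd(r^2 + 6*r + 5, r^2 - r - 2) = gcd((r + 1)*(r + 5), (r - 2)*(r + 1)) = r + 1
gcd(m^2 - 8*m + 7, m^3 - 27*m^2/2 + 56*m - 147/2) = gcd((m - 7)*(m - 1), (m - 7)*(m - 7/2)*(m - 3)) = m - 7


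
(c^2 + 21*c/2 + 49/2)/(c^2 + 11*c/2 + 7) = (c + 7)/(c + 2)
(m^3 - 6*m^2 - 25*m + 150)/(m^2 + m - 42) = (m^2 - 25)/(m + 7)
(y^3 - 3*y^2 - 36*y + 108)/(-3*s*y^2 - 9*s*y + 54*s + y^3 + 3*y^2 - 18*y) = (y - 6)/(-3*s + y)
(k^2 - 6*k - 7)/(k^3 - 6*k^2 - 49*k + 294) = (k + 1)/(k^2 + k - 42)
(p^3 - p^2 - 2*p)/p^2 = p - 1 - 2/p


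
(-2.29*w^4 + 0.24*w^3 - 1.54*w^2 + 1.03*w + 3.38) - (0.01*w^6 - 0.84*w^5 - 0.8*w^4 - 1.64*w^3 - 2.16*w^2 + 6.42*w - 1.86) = -0.01*w^6 + 0.84*w^5 - 1.49*w^4 + 1.88*w^3 + 0.62*w^2 - 5.39*w + 5.24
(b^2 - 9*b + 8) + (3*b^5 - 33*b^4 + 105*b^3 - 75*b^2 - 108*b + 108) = 3*b^5 - 33*b^4 + 105*b^3 - 74*b^2 - 117*b + 116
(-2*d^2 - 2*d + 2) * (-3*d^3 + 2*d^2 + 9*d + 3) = 6*d^5 + 2*d^4 - 28*d^3 - 20*d^2 + 12*d + 6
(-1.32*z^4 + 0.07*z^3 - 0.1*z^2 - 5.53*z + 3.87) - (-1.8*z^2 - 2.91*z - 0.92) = -1.32*z^4 + 0.07*z^3 + 1.7*z^2 - 2.62*z + 4.79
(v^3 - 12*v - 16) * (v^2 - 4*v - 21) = v^5 - 4*v^4 - 33*v^3 + 32*v^2 + 316*v + 336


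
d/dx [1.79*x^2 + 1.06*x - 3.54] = 3.58*x + 1.06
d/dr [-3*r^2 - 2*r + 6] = -6*r - 2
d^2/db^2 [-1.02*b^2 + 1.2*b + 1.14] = -2.04000000000000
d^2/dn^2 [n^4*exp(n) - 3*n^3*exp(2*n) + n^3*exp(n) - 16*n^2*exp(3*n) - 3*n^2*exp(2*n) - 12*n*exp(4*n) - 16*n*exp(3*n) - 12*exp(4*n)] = (n^4 - 12*n^3*exp(n) + 9*n^3 - 144*n^2*exp(2*n) - 48*n^2*exp(n) + 18*n^2 - 192*n*exp(3*n) - 336*n*exp(2*n) - 42*n*exp(n) + 6*n - 288*exp(3*n) - 128*exp(2*n) - 6*exp(n))*exp(n)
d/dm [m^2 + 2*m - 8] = 2*m + 2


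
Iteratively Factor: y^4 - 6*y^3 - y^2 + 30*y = (y - 5)*(y^3 - y^2 - 6*y) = (y - 5)*(y + 2)*(y^2 - 3*y) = y*(y - 5)*(y + 2)*(y - 3)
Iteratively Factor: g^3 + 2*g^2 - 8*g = (g)*(g^2 + 2*g - 8) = g*(g + 4)*(g - 2)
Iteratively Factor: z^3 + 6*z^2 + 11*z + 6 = (z + 2)*(z^2 + 4*z + 3) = (z + 2)*(z + 3)*(z + 1)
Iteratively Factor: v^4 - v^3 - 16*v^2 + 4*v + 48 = (v - 4)*(v^3 + 3*v^2 - 4*v - 12) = (v - 4)*(v + 2)*(v^2 + v - 6) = (v - 4)*(v - 2)*(v + 2)*(v + 3)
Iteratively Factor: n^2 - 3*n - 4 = (n + 1)*(n - 4)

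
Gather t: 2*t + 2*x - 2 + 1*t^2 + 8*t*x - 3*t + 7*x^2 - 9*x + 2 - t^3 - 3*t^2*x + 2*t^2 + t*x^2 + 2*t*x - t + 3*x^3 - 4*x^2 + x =-t^3 + t^2*(3 - 3*x) + t*(x^2 + 10*x - 2) + 3*x^3 + 3*x^2 - 6*x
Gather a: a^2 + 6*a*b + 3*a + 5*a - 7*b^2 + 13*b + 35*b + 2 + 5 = a^2 + a*(6*b + 8) - 7*b^2 + 48*b + 7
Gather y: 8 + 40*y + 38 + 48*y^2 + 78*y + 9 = 48*y^2 + 118*y + 55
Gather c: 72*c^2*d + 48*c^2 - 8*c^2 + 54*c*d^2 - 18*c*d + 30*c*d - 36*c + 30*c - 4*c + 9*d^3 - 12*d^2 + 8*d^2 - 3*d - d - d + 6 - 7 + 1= c^2*(72*d + 40) + c*(54*d^2 + 12*d - 10) + 9*d^3 - 4*d^2 - 5*d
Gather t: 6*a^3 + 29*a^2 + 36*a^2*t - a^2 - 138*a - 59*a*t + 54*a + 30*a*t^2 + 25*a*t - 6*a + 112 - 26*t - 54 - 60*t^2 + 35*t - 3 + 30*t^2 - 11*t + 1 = 6*a^3 + 28*a^2 - 90*a + t^2*(30*a - 30) + t*(36*a^2 - 34*a - 2) + 56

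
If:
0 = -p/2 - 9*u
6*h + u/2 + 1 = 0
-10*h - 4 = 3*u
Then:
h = -1/13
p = 252/13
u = -14/13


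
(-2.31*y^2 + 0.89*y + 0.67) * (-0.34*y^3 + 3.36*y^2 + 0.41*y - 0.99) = 0.7854*y^5 - 8.0642*y^4 + 1.8155*y^3 + 4.903*y^2 - 0.6064*y - 0.6633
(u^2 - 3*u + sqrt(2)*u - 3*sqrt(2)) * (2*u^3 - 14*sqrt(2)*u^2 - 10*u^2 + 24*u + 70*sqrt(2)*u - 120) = 2*u^5 - 12*sqrt(2)*u^4 - 16*u^4 + 26*u^3 + 96*sqrt(2)*u^3 - 156*sqrt(2)*u^2 + 32*u^2 - 192*sqrt(2)*u - 60*u + 360*sqrt(2)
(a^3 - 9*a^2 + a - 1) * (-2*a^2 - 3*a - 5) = -2*a^5 + 15*a^4 + 20*a^3 + 44*a^2 - 2*a + 5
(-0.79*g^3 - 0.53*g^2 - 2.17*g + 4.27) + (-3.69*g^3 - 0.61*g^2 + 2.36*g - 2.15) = -4.48*g^3 - 1.14*g^2 + 0.19*g + 2.12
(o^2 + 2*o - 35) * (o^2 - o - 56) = o^4 + o^3 - 93*o^2 - 77*o + 1960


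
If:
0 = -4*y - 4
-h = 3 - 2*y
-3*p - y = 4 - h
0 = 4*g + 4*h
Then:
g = 5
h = -5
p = -8/3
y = -1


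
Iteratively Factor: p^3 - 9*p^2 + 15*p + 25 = (p - 5)*(p^2 - 4*p - 5) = (p - 5)*(p + 1)*(p - 5)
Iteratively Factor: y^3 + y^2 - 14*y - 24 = (y + 3)*(y^2 - 2*y - 8) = (y + 2)*(y + 3)*(y - 4)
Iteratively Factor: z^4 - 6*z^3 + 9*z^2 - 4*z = (z - 4)*(z^3 - 2*z^2 + z) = (z - 4)*(z - 1)*(z^2 - z) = z*(z - 4)*(z - 1)*(z - 1)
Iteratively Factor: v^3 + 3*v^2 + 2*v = (v + 2)*(v^2 + v) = (v + 1)*(v + 2)*(v)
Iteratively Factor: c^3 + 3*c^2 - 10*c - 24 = (c + 2)*(c^2 + c - 12) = (c - 3)*(c + 2)*(c + 4)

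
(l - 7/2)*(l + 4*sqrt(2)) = l^2 - 7*l/2 + 4*sqrt(2)*l - 14*sqrt(2)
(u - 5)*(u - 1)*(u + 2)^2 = u^4 - 2*u^3 - 15*u^2 - 4*u + 20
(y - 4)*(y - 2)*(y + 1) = y^3 - 5*y^2 + 2*y + 8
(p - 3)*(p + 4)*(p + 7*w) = p^3 + 7*p^2*w + p^2 + 7*p*w - 12*p - 84*w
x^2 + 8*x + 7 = (x + 1)*(x + 7)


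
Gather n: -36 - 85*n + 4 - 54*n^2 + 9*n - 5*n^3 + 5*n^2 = -5*n^3 - 49*n^2 - 76*n - 32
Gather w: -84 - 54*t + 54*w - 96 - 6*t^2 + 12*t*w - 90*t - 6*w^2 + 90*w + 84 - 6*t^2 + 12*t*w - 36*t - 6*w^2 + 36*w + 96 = -12*t^2 - 180*t - 12*w^2 + w*(24*t + 180)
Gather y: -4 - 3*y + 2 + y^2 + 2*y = y^2 - y - 2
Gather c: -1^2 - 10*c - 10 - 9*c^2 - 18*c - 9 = -9*c^2 - 28*c - 20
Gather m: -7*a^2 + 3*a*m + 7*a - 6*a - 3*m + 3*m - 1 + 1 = -7*a^2 + 3*a*m + a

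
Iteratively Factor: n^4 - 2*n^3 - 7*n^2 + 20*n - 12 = (n - 2)*(n^3 - 7*n + 6) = (n - 2)^2*(n^2 + 2*n - 3) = (n - 2)^2*(n - 1)*(n + 3)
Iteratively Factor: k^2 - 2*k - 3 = (k + 1)*(k - 3)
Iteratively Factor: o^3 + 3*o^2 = (o)*(o^2 + 3*o) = o*(o + 3)*(o)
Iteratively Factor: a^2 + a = (a + 1)*(a)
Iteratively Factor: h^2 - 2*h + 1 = (h - 1)*(h - 1)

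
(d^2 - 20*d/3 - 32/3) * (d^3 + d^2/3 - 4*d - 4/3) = d^5 - 19*d^4/3 - 152*d^3/9 + 196*d^2/9 + 464*d/9 + 128/9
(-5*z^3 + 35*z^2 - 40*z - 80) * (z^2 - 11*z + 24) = -5*z^5 + 90*z^4 - 545*z^3 + 1200*z^2 - 80*z - 1920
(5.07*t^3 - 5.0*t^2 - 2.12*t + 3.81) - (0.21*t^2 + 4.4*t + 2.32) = 5.07*t^3 - 5.21*t^2 - 6.52*t + 1.49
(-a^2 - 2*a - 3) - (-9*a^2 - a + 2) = 8*a^2 - a - 5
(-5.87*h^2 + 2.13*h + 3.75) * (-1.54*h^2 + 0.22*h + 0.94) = 9.0398*h^4 - 4.5716*h^3 - 10.8242*h^2 + 2.8272*h + 3.525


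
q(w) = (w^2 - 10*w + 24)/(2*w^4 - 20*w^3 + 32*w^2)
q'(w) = (2*w - 10)/(2*w^4 - 20*w^3 + 32*w^2) + (w^2 - 10*w + 24)*(-8*w^3 + 60*w^2 - 64*w)/(2*w^4 - 20*w^3 + 32*w^2)^2 = (-w^4 + 20*w^3 - 148*w^2 + 440*w - 384)/(w^3*(w^4 - 20*w^3 + 132*w^2 - 320*w + 256))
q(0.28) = 10.22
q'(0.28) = -70.27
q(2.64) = -0.10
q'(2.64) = 0.30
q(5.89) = 0.00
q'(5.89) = -0.00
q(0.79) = 1.54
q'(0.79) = -3.18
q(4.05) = 0.00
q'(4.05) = 0.01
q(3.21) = -0.02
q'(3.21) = 0.05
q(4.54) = 0.00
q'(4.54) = 0.00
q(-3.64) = 0.04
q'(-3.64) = 0.02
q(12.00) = 0.00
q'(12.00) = 0.00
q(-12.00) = 0.00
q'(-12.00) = 0.00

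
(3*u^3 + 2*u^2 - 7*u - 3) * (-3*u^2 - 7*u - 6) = -9*u^5 - 27*u^4 - 11*u^3 + 46*u^2 + 63*u + 18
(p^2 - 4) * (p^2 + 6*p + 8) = p^4 + 6*p^3 + 4*p^2 - 24*p - 32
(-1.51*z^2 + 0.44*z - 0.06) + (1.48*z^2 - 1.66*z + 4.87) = -0.03*z^2 - 1.22*z + 4.81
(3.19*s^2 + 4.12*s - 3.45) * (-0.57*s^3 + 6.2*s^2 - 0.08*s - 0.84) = -1.8183*s^5 + 17.4296*s^4 + 27.2553*s^3 - 24.3992*s^2 - 3.1848*s + 2.898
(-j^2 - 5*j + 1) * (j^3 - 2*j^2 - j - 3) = -j^5 - 3*j^4 + 12*j^3 + 6*j^2 + 14*j - 3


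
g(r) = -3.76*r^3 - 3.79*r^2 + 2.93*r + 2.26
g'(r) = -11.28*r^2 - 7.58*r + 2.93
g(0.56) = 2.05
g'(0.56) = -4.85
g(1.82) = -27.63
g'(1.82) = -48.23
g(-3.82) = 145.36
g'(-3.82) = -132.72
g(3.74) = -236.49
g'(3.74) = -183.20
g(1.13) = -4.69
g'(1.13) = -20.04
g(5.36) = -669.93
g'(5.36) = -361.77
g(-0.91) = -0.71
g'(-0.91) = 0.49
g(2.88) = -110.56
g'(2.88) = -112.46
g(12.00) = -7005.62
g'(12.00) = -1712.35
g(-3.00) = 60.88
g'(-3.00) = -75.85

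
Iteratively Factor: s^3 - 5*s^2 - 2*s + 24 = (s + 2)*(s^2 - 7*s + 12) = (s - 4)*(s + 2)*(s - 3)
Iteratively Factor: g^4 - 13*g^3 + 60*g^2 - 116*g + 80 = (g - 2)*(g^3 - 11*g^2 + 38*g - 40) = (g - 5)*(g - 2)*(g^2 - 6*g + 8) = (g - 5)*(g - 2)^2*(g - 4)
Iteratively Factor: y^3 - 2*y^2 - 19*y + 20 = (y + 4)*(y^2 - 6*y + 5) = (y - 1)*(y + 4)*(y - 5)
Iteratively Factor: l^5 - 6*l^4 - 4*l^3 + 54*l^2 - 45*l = (l - 3)*(l^4 - 3*l^3 - 13*l^2 + 15*l) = (l - 5)*(l - 3)*(l^3 + 2*l^2 - 3*l) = (l - 5)*(l - 3)*(l + 3)*(l^2 - l) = l*(l - 5)*(l - 3)*(l + 3)*(l - 1)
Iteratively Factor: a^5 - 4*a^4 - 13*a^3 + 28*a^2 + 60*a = (a + 2)*(a^4 - 6*a^3 - a^2 + 30*a) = (a - 5)*(a + 2)*(a^3 - a^2 - 6*a) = (a - 5)*(a + 2)^2*(a^2 - 3*a) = a*(a - 5)*(a + 2)^2*(a - 3)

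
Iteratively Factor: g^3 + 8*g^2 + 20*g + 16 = (g + 2)*(g^2 + 6*g + 8) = (g + 2)*(g + 4)*(g + 2)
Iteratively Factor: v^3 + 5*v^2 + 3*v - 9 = (v + 3)*(v^2 + 2*v - 3) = (v + 3)^2*(v - 1)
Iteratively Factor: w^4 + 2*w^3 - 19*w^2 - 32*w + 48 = (w - 4)*(w^3 + 6*w^2 + 5*w - 12) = (w - 4)*(w - 1)*(w^2 + 7*w + 12) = (w - 4)*(w - 1)*(w + 4)*(w + 3)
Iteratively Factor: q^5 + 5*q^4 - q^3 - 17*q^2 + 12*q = (q)*(q^4 + 5*q^3 - q^2 - 17*q + 12) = q*(q + 3)*(q^3 + 2*q^2 - 7*q + 4) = q*(q - 1)*(q + 3)*(q^2 + 3*q - 4) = q*(q - 1)^2*(q + 3)*(q + 4)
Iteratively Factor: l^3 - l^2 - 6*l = (l + 2)*(l^2 - 3*l) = (l - 3)*(l + 2)*(l)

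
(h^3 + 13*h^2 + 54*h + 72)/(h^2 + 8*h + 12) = (h^2 + 7*h + 12)/(h + 2)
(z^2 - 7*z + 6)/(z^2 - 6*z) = (z - 1)/z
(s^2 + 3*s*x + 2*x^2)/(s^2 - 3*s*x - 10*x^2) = (-s - x)/(-s + 5*x)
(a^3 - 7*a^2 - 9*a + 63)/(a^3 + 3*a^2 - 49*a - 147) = (a - 3)/(a + 7)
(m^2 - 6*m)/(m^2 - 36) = m/(m + 6)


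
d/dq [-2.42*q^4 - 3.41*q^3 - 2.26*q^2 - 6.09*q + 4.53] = -9.68*q^3 - 10.23*q^2 - 4.52*q - 6.09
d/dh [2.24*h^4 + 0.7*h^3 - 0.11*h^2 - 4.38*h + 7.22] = 8.96*h^3 + 2.1*h^2 - 0.22*h - 4.38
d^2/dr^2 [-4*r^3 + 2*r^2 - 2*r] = 4 - 24*r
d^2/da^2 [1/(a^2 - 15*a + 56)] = 2*(-a^2 + 15*a + (2*a - 15)^2 - 56)/(a^2 - 15*a + 56)^3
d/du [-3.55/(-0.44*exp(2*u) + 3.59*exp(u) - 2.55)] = (12.7445 - 3.124*exp(u))*exp(u)/(0.44*exp(2*u) - 3.59*exp(u) + 2.55)^2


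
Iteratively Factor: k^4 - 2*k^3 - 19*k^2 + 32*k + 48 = (k + 4)*(k^3 - 6*k^2 + 5*k + 12) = (k - 3)*(k + 4)*(k^2 - 3*k - 4) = (k - 3)*(k + 1)*(k + 4)*(k - 4)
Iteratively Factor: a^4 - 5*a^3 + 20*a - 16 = (a - 4)*(a^3 - a^2 - 4*a + 4) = (a - 4)*(a + 2)*(a^2 - 3*a + 2) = (a - 4)*(a - 2)*(a + 2)*(a - 1)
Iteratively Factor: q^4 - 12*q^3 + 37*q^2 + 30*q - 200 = (q - 4)*(q^3 - 8*q^2 + 5*q + 50) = (q - 5)*(q - 4)*(q^2 - 3*q - 10) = (q - 5)*(q - 4)*(q + 2)*(q - 5)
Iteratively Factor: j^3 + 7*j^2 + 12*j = (j + 4)*(j^2 + 3*j) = (j + 3)*(j + 4)*(j)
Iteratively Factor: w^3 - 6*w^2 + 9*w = (w)*(w^2 - 6*w + 9) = w*(w - 3)*(w - 3)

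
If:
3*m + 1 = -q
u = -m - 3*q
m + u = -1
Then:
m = -4/9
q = 1/3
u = -5/9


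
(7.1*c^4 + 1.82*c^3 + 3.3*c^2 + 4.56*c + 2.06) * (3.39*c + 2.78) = 24.069*c^5 + 25.9078*c^4 + 16.2466*c^3 + 24.6324*c^2 + 19.6602*c + 5.7268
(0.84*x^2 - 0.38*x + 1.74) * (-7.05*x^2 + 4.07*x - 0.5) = -5.922*x^4 + 6.0978*x^3 - 14.2336*x^2 + 7.2718*x - 0.87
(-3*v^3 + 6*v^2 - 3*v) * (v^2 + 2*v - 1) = -3*v^5 + 12*v^3 - 12*v^2 + 3*v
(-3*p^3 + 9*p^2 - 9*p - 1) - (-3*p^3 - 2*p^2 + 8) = 11*p^2 - 9*p - 9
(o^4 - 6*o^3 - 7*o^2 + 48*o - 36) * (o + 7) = o^5 + o^4 - 49*o^3 - o^2 + 300*o - 252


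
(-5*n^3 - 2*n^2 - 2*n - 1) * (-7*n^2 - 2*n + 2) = 35*n^5 + 24*n^4 + 8*n^3 + 7*n^2 - 2*n - 2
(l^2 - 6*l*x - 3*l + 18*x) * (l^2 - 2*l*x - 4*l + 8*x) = l^4 - 8*l^3*x - 7*l^3 + 12*l^2*x^2 + 56*l^2*x + 12*l^2 - 84*l*x^2 - 96*l*x + 144*x^2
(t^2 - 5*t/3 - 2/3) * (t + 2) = t^3 + t^2/3 - 4*t - 4/3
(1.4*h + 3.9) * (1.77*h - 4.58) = 2.478*h^2 + 0.491*h - 17.862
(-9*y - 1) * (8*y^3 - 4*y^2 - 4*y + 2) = -72*y^4 + 28*y^3 + 40*y^2 - 14*y - 2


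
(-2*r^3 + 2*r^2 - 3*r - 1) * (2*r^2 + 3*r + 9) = -4*r^5 - 2*r^4 - 18*r^3 + 7*r^2 - 30*r - 9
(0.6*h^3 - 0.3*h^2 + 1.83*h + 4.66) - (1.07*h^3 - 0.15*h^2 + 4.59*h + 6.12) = -0.47*h^3 - 0.15*h^2 - 2.76*h - 1.46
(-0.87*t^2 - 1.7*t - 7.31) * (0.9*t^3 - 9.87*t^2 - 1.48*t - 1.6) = -0.783*t^5 + 7.0569*t^4 + 11.4876*t^3 + 76.0577*t^2 + 13.5388*t + 11.696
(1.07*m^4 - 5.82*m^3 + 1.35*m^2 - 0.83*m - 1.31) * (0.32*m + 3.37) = 0.3424*m^5 + 1.7435*m^4 - 19.1814*m^3 + 4.2839*m^2 - 3.2163*m - 4.4147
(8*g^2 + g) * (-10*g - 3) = -80*g^3 - 34*g^2 - 3*g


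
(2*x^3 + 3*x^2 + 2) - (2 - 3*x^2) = 2*x^3 + 6*x^2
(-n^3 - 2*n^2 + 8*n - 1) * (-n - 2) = n^4 + 4*n^3 - 4*n^2 - 15*n + 2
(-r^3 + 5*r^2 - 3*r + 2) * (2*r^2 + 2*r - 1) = -2*r^5 + 8*r^4 + 5*r^3 - 7*r^2 + 7*r - 2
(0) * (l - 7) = 0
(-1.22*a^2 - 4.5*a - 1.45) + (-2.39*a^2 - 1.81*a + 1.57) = -3.61*a^2 - 6.31*a + 0.12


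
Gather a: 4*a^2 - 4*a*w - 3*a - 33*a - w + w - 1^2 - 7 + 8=4*a^2 + a*(-4*w - 36)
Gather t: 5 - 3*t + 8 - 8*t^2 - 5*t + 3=-8*t^2 - 8*t + 16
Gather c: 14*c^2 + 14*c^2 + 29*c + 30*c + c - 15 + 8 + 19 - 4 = 28*c^2 + 60*c + 8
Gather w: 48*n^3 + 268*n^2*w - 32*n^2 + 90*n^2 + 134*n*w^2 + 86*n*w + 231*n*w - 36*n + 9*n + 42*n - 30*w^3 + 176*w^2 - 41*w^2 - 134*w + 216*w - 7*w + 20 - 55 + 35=48*n^3 + 58*n^2 + 15*n - 30*w^3 + w^2*(134*n + 135) + w*(268*n^2 + 317*n + 75)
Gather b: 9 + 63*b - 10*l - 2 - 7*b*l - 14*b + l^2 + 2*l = b*(49 - 7*l) + l^2 - 8*l + 7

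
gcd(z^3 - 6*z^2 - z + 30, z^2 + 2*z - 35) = z - 5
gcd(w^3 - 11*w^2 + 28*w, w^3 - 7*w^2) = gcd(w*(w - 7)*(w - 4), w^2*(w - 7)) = w^2 - 7*w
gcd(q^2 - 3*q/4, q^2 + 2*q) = q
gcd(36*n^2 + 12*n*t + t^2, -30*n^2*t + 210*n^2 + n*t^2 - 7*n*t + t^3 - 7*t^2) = 6*n + t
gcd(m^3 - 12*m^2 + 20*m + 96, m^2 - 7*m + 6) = m - 6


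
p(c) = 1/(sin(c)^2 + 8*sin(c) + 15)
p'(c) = (-2*sin(c)*cos(c) - 8*cos(c))/(sin(c)^2 + 8*sin(c) + 15)^2 = -2*(sin(c) + 4)*cos(c)/(sin(c)^2 + 8*sin(c) + 15)^2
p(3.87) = 0.10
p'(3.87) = 0.05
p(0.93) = 0.05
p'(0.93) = -0.01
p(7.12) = 0.05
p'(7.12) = -0.01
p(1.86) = 0.04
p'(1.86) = 0.01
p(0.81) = 0.05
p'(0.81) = -0.01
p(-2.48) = 0.10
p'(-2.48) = 0.05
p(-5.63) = 0.05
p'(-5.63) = -0.02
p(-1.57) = 0.12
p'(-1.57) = -0.00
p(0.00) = 0.07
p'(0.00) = -0.04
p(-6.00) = 0.06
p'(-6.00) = -0.03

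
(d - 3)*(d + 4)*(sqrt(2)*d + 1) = sqrt(2)*d^3 + d^2 + sqrt(2)*d^2 - 12*sqrt(2)*d + d - 12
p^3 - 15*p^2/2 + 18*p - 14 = (p - 7/2)*(p - 2)^2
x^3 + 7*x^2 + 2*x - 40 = (x - 2)*(x + 4)*(x + 5)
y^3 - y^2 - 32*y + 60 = (y - 5)*(y - 2)*(y + 6)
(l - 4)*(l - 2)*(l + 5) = l^3 - l^2 - 22*l + 40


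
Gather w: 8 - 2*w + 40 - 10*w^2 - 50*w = -10*w^2 - 52*w + 48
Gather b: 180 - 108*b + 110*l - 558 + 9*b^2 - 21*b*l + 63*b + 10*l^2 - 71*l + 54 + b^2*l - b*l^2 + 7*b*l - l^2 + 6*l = b^2*(l + 9) + b*(-l^2 - 14*l - 45) + 9*l^2 + 45*l - 324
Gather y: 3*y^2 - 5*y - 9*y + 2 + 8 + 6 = 3*y^2 - 14*y + 16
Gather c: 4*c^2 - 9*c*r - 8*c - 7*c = 4*c^2 + c*(-9*r - 15)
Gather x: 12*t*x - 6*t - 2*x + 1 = -6*t + x*(12*t - 2) + 1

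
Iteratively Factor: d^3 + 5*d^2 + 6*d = (d)*(d^2 + 5*d + 6) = d*(d + 2)*(d + 3)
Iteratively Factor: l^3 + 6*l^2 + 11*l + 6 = (l + 2)*(l^2 + 4*l + 3) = (l + 1)*(l + 2)*(l + 3)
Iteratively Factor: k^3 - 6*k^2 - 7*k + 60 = (k + 3)*(k^2 - 9*k + 20) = (k - 5)*(k + 3)*(k - 4)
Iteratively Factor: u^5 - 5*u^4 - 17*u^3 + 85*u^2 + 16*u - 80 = (u - 1)*(u^4 - 4*u^3 - 21*u^2 + 64*u + 80) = (u - 1)*(u + 1)*(u^3 - 5*u^2 - 16*u + 80) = (u - 4)*(u - 1)*(u + 1)*(u^2 - u - 20) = (u - 5)*(u - 4)*(u - 1)*(u + 1)*(u + 4)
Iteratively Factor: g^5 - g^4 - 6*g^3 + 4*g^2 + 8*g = (g - 2)*(g^4 + g^3 - 4*g^2 - 4*g) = (g - 2)^2*(g^3 + 3*g^2 + 2*g) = (g - 2)^2*(g + 2)*(g^2 + g) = (g - 2)^2*(g + 1)*(g + 2)*(g)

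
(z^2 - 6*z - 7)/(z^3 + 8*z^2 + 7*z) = (z - 7)/(z*(z + 7))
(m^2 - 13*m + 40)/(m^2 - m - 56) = (m - 5)/(m + 7)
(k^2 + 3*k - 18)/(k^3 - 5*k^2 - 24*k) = (-k^2 - 3*k + 18)/(k*(-k^2 + 5*k + 24))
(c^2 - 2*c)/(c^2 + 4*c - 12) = c/(c + 6)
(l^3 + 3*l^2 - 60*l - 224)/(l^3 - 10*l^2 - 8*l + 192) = (l + 7)/(l - 6)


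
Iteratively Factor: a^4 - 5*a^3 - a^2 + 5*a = (a)*(a^3 - 5*a^2 - a + 5) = a*(a - 1)*(a^2 - 4*a - 5) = a*(a - 1)*(a + 1)*(a - 5)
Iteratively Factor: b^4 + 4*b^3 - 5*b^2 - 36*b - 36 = (b + 2)*(b^3 + 2*b^2 - 9*b - 18) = (b - 3)*(b + 2)*(b^2 + 5*b + 6) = (b - 3)*(b + 2)^2*(b + 3)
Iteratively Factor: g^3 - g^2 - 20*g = (g)*(g^2 - g - 20) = g*(g + 4)*(g - 5)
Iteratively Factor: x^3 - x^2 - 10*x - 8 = (x - 4)*(x^2 + 3*x + 2) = (x - 4)*(x + 2)*(x + 1)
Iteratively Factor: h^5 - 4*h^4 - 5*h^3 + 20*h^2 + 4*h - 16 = (h + 2)*(h^4 - 6*h^3 + 7*h^2 + 6*h - 8) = (h - 1)*(h + 2)*(h^3 - 5*h^2 + 2*h + 8) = (h - 2)*(h - 1)*(h + 2)*(h^2 - 3*h - 4) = (h - 2)*(h - 1)*(h + 1)*(h + 2)*(h - 4)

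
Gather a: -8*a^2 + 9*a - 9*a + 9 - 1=8 - 8*a^2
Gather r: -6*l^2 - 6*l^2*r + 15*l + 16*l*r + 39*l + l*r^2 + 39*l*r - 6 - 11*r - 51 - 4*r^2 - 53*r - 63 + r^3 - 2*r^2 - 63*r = -6*l^2 + 54*l + r^3 + r^2*(l - 6) + r*(-6*l^2 + 55*l - 127) - 120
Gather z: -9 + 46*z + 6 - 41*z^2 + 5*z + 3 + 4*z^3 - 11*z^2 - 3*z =4*z^3 - 52*z^2 + 48*z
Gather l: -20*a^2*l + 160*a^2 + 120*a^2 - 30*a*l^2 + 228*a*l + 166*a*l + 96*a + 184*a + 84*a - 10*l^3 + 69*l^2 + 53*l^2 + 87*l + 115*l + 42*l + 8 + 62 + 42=280*a^2 + 364*a - 10*l^3 + l^2*(122 - 30*a) + l*(-20*a^2 + 394*a + 244) + 112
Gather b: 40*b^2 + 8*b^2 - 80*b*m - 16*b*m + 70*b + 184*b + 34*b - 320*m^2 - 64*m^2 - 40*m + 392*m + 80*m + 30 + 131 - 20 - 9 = 48*b^2 + b*(288 - 96*m) - 384*m^2 + 432*m + 132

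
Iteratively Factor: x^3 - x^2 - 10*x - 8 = (x - 4)*(x^2 + 3*x + 2) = (x - 4)*(x + 1)*(x + 2)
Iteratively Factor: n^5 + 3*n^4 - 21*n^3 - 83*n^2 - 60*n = (n - 5)*(n^4 + 8*n^3 + 19*n^2 + 12*n) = n*(n - 5)*(n^3 + 8*n^2 + 19*n + 12) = n*(n - 5)*(n + 1)*(n^2 + 7*n + 12) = n*(n - 5)*(n + 1)*(n + 4)*(n + 3)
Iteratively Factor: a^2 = (a)*(a)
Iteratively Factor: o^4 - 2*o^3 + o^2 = (o)*(o^3 - 2*o^2 + o) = o^2*(o^2 - 2*o + 1) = o^2*(o - 1)*(o - 1)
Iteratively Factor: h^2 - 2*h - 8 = (h - 4)*(h + 2)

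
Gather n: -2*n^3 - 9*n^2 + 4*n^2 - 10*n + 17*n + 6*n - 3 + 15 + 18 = -2*n^3 - 5*n^2 + 13*n + 30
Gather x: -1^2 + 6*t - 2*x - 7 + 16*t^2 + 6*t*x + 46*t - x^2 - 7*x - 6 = 16*t^2 + 52*t - x^2 + x*(6*t - 9) - 14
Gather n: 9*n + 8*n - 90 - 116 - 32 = 17*n - 238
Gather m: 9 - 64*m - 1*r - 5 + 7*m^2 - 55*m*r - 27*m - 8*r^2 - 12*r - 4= 7*m^2 + m*(-55*r - 91) - 8*r^2 - 13*r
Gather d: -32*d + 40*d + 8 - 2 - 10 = 8*d - 4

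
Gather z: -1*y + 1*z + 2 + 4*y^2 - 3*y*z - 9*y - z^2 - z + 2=4*y^2 - 3*y*z - 10*y - z^2 + 4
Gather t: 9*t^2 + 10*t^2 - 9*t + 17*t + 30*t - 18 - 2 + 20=19*t^2 + 38*t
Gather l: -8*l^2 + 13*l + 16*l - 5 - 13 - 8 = -8*l^2 + 29*l - 26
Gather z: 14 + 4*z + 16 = 4*z + 30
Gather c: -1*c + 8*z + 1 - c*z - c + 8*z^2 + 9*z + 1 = c*(-z - 2) + 8*z^2 + 17*z + 2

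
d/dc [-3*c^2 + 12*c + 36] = 12 - 6*c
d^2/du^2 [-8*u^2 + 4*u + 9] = -16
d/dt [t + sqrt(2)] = 1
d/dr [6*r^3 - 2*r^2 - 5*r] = 18*r^2 - 4*r - 5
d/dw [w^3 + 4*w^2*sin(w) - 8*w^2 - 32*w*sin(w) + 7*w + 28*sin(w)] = 4*w^2*cos(w) + 3*w^2 + 8*w*sin(w) - 32*w*cos(w) - 16*w - 32*sin(w) + 28*cos(w) + 7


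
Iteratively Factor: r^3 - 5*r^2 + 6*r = (r - 3)*(r^2 - 2*r) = r*(r - 3)*(r - 2)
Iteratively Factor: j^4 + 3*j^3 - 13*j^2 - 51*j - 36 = (j + 3)*(j^3 - 13*j - 12) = (j + 3)^2*(j^2 - 3*j - 4) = (j + 1)*(j + 3)^2*(j - 4)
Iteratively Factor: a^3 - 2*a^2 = (a)*(a^2 - 2*a) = a*(a - 2)*(a)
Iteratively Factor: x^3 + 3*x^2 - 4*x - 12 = (x + 2)*(x^2 + x - 6) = (x - 2)*(x + 2)*(x + 3)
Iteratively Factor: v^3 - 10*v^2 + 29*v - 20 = (v - 1)*(v^2 - 9*v + 20) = (v - 4)*(v - 1)*(v - 5)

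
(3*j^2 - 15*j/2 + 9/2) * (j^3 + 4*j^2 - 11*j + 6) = 3*j^5 + 9*j^4/2 - 117*j^3/2 + 237*j^2/2 - 189*j/2 + 27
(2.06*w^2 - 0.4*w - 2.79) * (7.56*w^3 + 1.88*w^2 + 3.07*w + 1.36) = 15.5736*w^5 + 0.8488*w^4 - 15.5202*w^3 - 3.6716*w^2 - 9.1093*w - 3.7944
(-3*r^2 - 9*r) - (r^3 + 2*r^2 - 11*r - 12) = -r^3 - 5*r^2 + 2*r + 12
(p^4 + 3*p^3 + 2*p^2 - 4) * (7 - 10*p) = -10*p^5 - 23*p^4 + p^3 + 14*p^2 + 40*p - 28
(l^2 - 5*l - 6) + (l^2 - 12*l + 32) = 2*l^2 - 17*l + 26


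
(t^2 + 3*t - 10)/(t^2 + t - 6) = (t + 5)/(t + 3)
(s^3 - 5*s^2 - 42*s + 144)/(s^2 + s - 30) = (s^2 - 11*s + 24)/(s - 5)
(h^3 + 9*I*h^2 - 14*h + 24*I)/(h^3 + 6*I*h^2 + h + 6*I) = (h + 4*I)/(h + I)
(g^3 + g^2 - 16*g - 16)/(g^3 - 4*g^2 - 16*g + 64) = (g + 1)/(g - 4)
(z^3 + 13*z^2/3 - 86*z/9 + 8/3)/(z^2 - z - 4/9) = (3*z^2 + 17*z - 6)/(3*z + 1)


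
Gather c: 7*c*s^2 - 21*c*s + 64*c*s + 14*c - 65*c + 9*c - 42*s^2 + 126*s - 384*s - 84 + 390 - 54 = c*(7*s^2 + 43*s - 42) - 42*s^2 - 258*s + 252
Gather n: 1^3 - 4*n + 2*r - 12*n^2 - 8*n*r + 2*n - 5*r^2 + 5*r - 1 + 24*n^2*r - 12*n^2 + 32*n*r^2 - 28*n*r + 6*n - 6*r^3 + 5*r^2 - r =n^2*(24*r - 24) + n*(32*r^2 - 36*r + 4) - 6*r^3 + 6*r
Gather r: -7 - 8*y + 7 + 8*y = 0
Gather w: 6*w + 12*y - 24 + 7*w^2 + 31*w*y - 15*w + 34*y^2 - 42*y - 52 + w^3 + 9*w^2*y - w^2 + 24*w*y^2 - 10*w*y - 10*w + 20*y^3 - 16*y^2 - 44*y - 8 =w^3 + w^2*(9*y + 6) + w*(24*y^2 + 21*y - 19) + 20*y^3 + 18*y^2 - 74*y - 84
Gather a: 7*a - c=7*a - c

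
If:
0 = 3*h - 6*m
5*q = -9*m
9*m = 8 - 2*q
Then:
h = 80/27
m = 40/27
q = -8/3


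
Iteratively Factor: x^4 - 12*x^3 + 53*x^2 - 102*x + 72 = (x - 3)*(x^3 - 9*x^2 + 26*x - 24) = (x - 3)^2*(x^2 - 6*x + 8) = (x - 4)*(x - 3)^2*(x - 2)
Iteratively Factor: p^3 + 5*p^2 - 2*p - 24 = (p + 3)*(p^2 + 2*p - 8) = (p + 3)*(p + 4)*(p - 2)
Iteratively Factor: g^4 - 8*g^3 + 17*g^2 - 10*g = (g - 5)*(g^3 - 3*g^2 + 2*g) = (g - 5)*(g - 1)*(g^2 - 2*g) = g*(g - 5)*(g - 1)*(g - 2)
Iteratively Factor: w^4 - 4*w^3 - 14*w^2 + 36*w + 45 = (w + 1)*(w^3 - 5*w^2 - 9*w + 45) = (w - 5)*(w + 1)*(w^2 - 9) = (w - 5)*(w + 1)*(w + 3)*(w - 3)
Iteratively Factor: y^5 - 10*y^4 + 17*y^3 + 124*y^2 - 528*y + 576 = (y - 3)*(y^4 - 7*y^3 - 4*y^2 + 112*y - 192) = (y - 3)^2*(y^3 - 4*y^2 - 16*y + 64) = (y - 3)^2*(y + 4)*(y^2 - 8*y + 16) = (y - 4)*(y - 3)^2*(y + 4)*(y - 4)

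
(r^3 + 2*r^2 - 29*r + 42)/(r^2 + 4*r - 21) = r - 2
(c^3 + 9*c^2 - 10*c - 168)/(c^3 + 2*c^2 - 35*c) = (c^2 + 2*c - 24)/(c*(c - 5))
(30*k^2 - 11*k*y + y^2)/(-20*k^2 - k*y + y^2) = (-6*k + y)/(4*k + y)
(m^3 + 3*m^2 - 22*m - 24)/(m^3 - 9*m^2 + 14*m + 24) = (m + 6)/(m - 6)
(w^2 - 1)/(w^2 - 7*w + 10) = (w^2 - 1)/(w^2 - 7*w + 10)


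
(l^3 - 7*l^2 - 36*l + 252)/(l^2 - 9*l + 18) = (l^2 - l - 42)/(l - 3)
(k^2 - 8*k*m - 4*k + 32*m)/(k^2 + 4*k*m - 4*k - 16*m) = (k - 8*m)/(k + 4*m)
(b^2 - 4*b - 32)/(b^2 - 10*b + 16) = (b + 4)/(b - 2)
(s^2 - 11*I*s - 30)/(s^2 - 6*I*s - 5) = (s - 6*I)/(s - I)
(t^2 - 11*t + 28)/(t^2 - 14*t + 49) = (t - 4)/(t - 7)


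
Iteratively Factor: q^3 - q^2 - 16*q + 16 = (q + 4)*(q^2 - 5*q + 4) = (q - 1)*(q + 4)*(q - 4)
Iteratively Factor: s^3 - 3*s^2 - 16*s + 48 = (s + 4)*(s^2 - 7*s + 12) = (s - 3)*(s + 4)*(s - 4)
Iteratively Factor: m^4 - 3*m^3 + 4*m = (m - 2)*(m^3 - m^2 - 2*m) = (m - 2)*(m + 1)*(m^2 - 2*m) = m*(m - 2)*(m + 1)*(m - 2)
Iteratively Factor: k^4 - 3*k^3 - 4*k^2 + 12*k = (k - 3)*(k^3 - 4*k) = (k - 3)*(k - 2)*(k^2 + 2*k) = (k - 3)*(k - 2)*(k + 2)*(k)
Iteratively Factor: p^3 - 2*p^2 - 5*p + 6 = (p - 3)*(p^2 + p - 2) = (p - 3)*(p + 2)*(p - 1)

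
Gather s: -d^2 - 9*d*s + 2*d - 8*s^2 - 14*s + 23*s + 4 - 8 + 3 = -d^2 + 2*d - 8*s^2 + s*(9 - 9*d) - 1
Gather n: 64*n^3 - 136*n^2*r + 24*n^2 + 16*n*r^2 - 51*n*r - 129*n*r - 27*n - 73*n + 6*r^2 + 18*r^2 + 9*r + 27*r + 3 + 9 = 64*n^3 + n^2*(24 - 136*r) + n*(16*r^2 - 180*r - 100) + 24*r^2 + 36*r + 12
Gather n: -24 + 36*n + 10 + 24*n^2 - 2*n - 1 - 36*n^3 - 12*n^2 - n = -36*n^3 + 12*n^2 + 33*n - 15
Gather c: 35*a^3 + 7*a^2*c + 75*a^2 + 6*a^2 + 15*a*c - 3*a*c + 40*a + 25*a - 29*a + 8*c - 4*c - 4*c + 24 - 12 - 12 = 35*a^3 + 81*a^2 + 36*a + c*(7*a^2 + 12*a)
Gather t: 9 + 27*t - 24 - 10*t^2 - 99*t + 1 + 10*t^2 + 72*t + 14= 0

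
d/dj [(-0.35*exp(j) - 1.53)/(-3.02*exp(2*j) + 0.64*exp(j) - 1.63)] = (-1.057*exp(2*j) - 9.2412*exp(j) + 1.5497)*exp(j)/(9.1204*exp(4*j) - 3.8656*exp(3*j) + 10.2548*exp(2*j) - 2.0864*exp(j) + 2.6569)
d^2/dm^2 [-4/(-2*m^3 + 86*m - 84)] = 4*(-3*m*(m^3 - 43*m + 42) + (3*m^2 - 43)^2)/(m^3 - 43*m + 42)^3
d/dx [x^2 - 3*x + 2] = 2*x - 3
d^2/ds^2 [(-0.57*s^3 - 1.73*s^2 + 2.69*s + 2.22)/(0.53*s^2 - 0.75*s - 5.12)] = (4.44089209850063e-16*s^4 - 3.598862*s^3 - 37.55838*s^2 - 51.150444*s - 96.81514)/(0.148877*s^6 - 0.632025*s^5 - 3.420249*s^4 + 11.789325*s^3 + 33.040896*s^2 - 58.9824*s - 134.217728)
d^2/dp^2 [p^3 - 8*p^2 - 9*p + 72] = 6*p - 16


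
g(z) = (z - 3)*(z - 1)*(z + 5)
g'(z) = (z - 3)*(z - 1) + (z - 3)*(z + 5) + (z - 1)*(z + 5)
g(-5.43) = -23.31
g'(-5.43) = 60.59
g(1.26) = -2.83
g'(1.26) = -9.72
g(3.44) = 9.06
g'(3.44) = 25.38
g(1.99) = -6.99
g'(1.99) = -1.14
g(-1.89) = 43.95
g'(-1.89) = -10.06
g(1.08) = -0.93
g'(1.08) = -11.34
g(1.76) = -6.37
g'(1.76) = -4.19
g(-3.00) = 48.00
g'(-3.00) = 4.00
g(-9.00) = -480.00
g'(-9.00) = 208.00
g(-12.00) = -1365.00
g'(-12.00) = 391.00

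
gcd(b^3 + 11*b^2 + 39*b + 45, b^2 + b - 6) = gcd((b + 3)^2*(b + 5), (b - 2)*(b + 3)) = b + 3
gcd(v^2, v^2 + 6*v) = v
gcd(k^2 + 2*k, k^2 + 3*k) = k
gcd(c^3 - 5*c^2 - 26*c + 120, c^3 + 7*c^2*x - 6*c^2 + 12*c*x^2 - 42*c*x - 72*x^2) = c - 6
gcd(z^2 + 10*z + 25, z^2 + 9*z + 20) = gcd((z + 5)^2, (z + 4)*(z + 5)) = z + 5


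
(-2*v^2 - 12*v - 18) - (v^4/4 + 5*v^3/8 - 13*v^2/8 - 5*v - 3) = -v^4/4 - 5*v^3/8 - 3*v^2/8 - 7*v - 15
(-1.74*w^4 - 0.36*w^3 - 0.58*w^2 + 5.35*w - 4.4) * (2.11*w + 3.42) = -3.6714*w^5 - 6.7104*w^4 - 2.455*w^3 + 9.3049*w^2 + 9.013*w - 15.048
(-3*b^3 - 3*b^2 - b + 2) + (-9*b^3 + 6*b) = -12*b^3 - 3*b^2 + 5*b + 2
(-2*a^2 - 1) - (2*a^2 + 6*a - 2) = -4*a^2 - 6*a + 1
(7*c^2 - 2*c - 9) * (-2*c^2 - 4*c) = -14*c^4 - 24*c^3 + 26*c^2 + 36*c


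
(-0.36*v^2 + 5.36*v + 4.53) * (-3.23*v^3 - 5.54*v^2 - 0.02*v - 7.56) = 1.1628*v^5 - 15.3184*v^4 - 44.3191*v^3 - 22.4818*v^2 - 40.6122*v - 34.2468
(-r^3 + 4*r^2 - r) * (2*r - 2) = -2*r^4 + 10*r^3 - 10*r^2 + 2*r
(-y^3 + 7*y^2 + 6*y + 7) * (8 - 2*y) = 2*y^4 - 22*y^3 + 44*y^2 + 34*y + 56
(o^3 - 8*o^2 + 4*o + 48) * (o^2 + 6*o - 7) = o^5 - 2*o^4 - 51*o^3 + 128*o^2 + 260*o - 336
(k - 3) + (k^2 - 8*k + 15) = k^2 - 7*k + 12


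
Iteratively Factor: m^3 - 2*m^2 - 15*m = (m)*(m^2 - 2*m - 15) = m*(m + 3)*(m - 5)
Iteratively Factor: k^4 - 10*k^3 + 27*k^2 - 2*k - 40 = (k - 2)*(k^3 - 8*k^2 + 11*k + 20) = (k - 4)*(k - 2)*(k^2 - 4*k - 5) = (k - 5)*(k - 4)*(k - 2)*(k + 1)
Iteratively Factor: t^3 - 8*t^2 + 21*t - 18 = (t - 3)*(t^2 - 5*t + 6) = (t - 3)^2*(t - 2)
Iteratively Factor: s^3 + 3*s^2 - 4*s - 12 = (s - 2)*(s^2 + 5*s + 6) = (s - 2)*(s + 3)*(s + 2)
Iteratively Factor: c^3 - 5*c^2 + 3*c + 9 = (c + 1)*(c^2 - 6*c + 9) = (c - 3)*(c + 1)*(c - 3)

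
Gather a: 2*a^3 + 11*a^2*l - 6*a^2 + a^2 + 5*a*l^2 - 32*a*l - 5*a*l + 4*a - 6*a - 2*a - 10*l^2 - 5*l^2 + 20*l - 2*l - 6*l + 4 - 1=2*a^3 + a^2*(11*l - 5) + a*(5*l^2 - 37*l - 4) - 15*l^2 + 12*l + 3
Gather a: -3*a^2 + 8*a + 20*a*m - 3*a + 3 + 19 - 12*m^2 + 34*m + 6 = -3*a^2 + a*(20*m + 5) - 12*m^2 + 34*m + 28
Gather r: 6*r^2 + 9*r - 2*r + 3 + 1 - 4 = 6*r^2 + 7*r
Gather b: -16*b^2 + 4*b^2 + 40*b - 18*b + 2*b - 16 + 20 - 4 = -12*b^2 + 24*b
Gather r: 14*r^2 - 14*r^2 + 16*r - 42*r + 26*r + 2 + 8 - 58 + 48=0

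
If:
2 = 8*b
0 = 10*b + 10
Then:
No Solution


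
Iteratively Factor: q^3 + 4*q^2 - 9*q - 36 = (q - 3)*(q^2 + 7*q + 12) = (q - 3)*(q + 4)*(q + 3)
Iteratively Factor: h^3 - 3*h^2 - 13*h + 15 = (h - 1)*(h^2 - 2*h - 15) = (h - 5)*(h - 1)*(h + 3)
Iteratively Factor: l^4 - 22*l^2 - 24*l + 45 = (l - 1)*(l^3 + l^2 - 21*l - 45) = (l - 5)*(l - 1)*(l^2 + 6*l + 9) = (l - 5)*(l - 1)*(l + 3)*(l + 3)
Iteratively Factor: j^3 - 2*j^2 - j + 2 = (j - 1)*(j^2 - j - 2) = (j - 1)*(j + 1)*(j - 2)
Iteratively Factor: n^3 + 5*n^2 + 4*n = (n)*(n^2 + 5*n + 4) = n*(n + 4)*(n + 1)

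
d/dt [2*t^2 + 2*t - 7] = 4*t + 2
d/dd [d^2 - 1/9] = 2*d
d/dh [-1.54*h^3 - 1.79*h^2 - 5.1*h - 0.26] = -4.62*h^2 - 3.58*h - 5.1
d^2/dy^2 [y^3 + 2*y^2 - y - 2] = 6*y + 4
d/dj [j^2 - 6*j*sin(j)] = -6*j*cos(j) + 2*j - 6*sin(j)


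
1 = 1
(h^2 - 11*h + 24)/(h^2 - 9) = (h - 8)/(h + 3)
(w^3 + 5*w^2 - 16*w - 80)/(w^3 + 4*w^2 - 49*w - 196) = (w^2 + w - 20)/(w^2 - 49)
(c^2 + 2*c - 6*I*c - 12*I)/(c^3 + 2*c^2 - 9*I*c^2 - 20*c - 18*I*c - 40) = (c - 6*I)/(c^2 - 9*I*c - 20)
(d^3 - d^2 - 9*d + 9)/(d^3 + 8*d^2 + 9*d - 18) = (d - 3)/(d + 6)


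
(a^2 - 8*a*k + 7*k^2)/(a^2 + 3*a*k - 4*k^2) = (a - 7*k)/(a + 4*k)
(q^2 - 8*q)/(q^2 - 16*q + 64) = q/(q - 8)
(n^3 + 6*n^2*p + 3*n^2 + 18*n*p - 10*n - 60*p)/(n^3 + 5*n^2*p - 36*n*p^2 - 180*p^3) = (-n^2 - 3*n + 10)/(-n^2 + n*p + 30*p^2)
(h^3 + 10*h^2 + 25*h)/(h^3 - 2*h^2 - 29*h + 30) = h*(h + 5)/(h^2 - 7*h + 6)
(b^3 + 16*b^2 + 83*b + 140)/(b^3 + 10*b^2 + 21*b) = (b^2 + 9*b + 20)/(b*(b + 3))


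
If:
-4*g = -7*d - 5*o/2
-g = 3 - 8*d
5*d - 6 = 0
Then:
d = 6/5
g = 33/5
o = 36/5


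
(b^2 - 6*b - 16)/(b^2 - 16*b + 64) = (b + 2)/(b - 8)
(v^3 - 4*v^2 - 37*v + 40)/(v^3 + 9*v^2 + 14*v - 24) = (v^2 - 3*v - 40)/(v^2 + 10*v + 24)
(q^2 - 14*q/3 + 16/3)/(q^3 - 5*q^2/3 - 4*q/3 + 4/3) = (3*q - 8)/(3*q^2 + q - 2)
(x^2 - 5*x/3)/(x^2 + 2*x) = (x - 5/3)/(x + 2)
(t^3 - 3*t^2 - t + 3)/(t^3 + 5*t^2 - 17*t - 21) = (t - 1)/(t + 7)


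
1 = 1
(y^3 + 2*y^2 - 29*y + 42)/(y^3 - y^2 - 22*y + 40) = (y^2 + 4*y - 21)/(y^2 + y - 20)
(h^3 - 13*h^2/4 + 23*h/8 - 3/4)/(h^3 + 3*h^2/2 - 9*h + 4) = (h - 3/4)/(h + 4)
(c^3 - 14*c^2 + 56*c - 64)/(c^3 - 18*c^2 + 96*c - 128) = (c - 4)/(c - 8)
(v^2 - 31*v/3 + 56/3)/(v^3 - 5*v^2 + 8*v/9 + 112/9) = 3*(v - 8)/(3*v^2 - 8*v - 16)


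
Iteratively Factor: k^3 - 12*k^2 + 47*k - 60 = (k - 3)*(k^2 - 9*k + 20) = (k - 5)*(k - 3)*(k - 4)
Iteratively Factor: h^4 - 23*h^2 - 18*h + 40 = (h + 2)*(h^3 - 2*h^2 - 19*h + 20) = (h - 5)*(h + 2)*(h^2 + 3*h - 4) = (h - 5)*(h + 2)*(h + 4)*(h - 1)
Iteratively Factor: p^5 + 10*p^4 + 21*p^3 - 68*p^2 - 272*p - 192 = (p + 4)*(p^4 + 6*p^3 - 3*p^2 - 56*p - 48) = (p + 4)^2*(p^3 + 2*p^2 - 11*p - 12) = (p + 1)*(p + 4)^2*(p^2 + p - 12) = (p + 1)*(p + 4)^3*(p - 3)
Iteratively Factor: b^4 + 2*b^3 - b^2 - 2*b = (b + 1)*(b^3 + b^2 - 2*b) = (b + 1)*(b + 2)*(b^2 - b) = (b - 1)*(b + 1)*(b + 2)*(b)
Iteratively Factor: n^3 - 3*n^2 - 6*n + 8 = (n + 2)*(n^2 - 5*n + 4) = (n - 4)*(n + 2)*(n - 1)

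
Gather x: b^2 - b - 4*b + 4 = b^2 - 5*b + 4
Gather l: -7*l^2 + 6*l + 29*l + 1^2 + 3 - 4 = -7*l^2 + 35*l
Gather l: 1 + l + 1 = l + 2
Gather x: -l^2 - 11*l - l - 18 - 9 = -l^2 - 12*l - 27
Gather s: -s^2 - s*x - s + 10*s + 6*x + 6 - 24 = -s^2 + s*(9 - x) + 6*x - 18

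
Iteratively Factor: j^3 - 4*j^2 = (j)*(j^2 - 4*j) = j^2*(j - 4)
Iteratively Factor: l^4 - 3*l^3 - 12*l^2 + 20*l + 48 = (l + 2)*(l^3 - 5*l^2 - 2*l + 24) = (l - 4)*(l + 2)*(l^2 - l - 6) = (l - 4)*(l - 3)*(l + 2)*(l + 2)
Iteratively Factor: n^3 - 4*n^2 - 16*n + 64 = (n - 4)*(n^2 - 16) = (n - 4)*(n + 4)*(n - 4)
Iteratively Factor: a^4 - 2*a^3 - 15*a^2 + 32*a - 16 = (a - 1)*(a^3 - a^2 - 16*a + 16) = (a - 1)*(a + 4)*(a^2 - 5*a + 4) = (a - 1)^2*(a + 4)*(a - 4)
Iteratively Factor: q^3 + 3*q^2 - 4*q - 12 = (q + 2)*(q^2 + q - 6) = (q + 2)*(q + 3)*(q - 2)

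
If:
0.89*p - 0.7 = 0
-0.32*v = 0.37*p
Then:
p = 0.79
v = -0.91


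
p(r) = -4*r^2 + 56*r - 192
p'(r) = 56 - 8*r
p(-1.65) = -295.29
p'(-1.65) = 69.20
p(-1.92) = -314.27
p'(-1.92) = 71.36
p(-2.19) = -333.82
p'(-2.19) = 73.52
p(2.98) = -60.64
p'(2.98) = 32.16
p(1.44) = -119.65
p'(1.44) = 44.48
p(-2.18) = -333.09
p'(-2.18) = 73.44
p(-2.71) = -373.14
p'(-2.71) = 77.68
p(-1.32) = -272.89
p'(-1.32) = 66.56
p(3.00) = -60.00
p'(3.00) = 32.00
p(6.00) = 0.00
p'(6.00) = 8.00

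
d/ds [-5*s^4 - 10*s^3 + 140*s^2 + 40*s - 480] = -20*s^3 - 30*s^2 + 280*s + 40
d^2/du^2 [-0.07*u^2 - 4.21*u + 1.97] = -0.140000000000000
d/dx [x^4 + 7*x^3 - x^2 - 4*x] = 4*x^3 + 21*x^2 - 2*x - 4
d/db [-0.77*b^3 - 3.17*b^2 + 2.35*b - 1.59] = -2.31*b^2 - 6.34*b + 2.35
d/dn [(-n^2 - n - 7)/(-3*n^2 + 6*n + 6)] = (-n^2 - 6*n + 4)/(n^4 - 4*n^3 + 8*n + 4)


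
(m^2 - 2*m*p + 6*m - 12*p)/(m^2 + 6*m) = (m - 2*p)/m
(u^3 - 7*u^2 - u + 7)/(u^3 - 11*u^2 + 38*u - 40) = (u^3 - 7*u^2 - u + 7)/(u^3 - 11*u^2 + 38*u - 40)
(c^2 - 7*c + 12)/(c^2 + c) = (c^2 - 7*c + 12)/(c*(c + 1))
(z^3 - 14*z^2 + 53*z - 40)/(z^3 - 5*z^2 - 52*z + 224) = (z^2 - 6*z + 5)/(z^2 + 3*z - 28)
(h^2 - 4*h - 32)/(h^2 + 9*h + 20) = (h - 8)/(h + 5)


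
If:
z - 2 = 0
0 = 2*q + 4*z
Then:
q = -4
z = 2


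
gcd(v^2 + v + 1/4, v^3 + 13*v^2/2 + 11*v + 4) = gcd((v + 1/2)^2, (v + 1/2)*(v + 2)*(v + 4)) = v + 1/2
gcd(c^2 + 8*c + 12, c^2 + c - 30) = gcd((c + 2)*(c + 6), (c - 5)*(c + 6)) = c + 6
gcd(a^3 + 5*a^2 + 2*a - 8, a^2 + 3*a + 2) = a + 2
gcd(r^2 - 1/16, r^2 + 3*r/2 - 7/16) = r - 1/4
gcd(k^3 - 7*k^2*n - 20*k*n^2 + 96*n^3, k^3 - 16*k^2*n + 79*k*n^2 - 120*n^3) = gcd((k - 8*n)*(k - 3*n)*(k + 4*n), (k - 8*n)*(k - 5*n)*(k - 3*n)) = k^2 - 11*k*n + 24*n^2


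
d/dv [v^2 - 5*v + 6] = 2*v - 5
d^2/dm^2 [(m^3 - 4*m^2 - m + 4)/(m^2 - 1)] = 0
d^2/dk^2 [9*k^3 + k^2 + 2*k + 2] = 54*k + 2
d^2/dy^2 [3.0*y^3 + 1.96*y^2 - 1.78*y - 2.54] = 18.0*y + 3.92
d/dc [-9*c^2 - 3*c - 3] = -18*c - 3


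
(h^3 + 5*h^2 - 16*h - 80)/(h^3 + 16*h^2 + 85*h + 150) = (h^2 - 16)/(h^2 + 11*h + 30)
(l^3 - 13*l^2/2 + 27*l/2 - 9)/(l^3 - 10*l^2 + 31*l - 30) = (l - 3/2)/(l - 5)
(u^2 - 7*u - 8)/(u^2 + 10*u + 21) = (u^2 - 7*u - 8)/(u^2 + 10*u + 21)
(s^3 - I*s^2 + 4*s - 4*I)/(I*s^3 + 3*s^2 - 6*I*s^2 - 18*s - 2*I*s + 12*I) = (-I*s + 2)/(s - 6)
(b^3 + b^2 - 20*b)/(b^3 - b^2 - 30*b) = (b - 4)/(b - 6)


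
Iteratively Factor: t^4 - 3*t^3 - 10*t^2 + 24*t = (t - 2)*(t^3 - t^2 - 12*t) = (t - 2)*(t + 3)*(t^2 - 4*t) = (t - 4)*(t - 2)*(t + 3)*(t)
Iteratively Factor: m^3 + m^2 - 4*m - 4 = (m + 2)*(m^2 - m - 2) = (m + 1)*(m + 2)*(m - 2)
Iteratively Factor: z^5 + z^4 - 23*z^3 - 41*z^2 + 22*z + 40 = (z + 2)*(z^4 - z^3 - 21*z^2 + z + 20) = (z + 2)*(z + 4)*(z^3 - 5*z^2 - z + 5) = (z + 1)*(z + 2)*(z + 4)*(z^2 - 6*z + 5) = (z - 5)*(z + 1)*(z + 2)*(z + 4)*(z - 1)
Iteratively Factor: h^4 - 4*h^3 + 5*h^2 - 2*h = (h - 1)*(h^3 - 3*h^2 + 2*h) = h*(h - 1)*(h^2 - 3*h + 2) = h*(h - 1)^2*(h - 2)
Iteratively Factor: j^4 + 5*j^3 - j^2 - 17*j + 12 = (j - 1)*(j^3 + 6*j^2 + 5*j - 12) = (j - 1)*(j + 3)*(j^2 + 3*j - 4) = (j - 1)^2*(j + 3)*(j + 4)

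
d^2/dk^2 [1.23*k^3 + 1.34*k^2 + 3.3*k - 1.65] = 7.38*k + 2.68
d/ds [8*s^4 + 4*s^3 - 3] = s^2*(32*s + 12)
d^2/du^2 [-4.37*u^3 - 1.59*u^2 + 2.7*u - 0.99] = -26.22*u - 3.18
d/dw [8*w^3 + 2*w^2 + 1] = 4*w*(6*w + 1)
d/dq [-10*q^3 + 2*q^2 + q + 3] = -30*q^2 + 4*q + 1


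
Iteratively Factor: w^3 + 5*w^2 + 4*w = (w + 4)*(w^2 + w) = w*(w + 4)*(w + 1)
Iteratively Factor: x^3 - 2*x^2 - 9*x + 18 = (x + 3)*(x^2 - 5*x + 6) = (x - 2)*(x + 3)*(x - 3)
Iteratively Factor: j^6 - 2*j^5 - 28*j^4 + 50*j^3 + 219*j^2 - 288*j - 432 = (j + 3)*(j^5 - 5*j^4 - 13*j^3 + 89*j^2 - 48*j - 144) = (j - 3)*(j + 3)*(j^4 - 2*j^3 - 19*j^2 + 32*j + 48) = (j - 3)*(j + 3)*(j + 4)*(j^3 - 6*j^2 + 5*j + 12) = (j - 3)*(j + 1)*(j + 3)*(j + 4)*(j^2 - 7*j + 12) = (j - 4)*(j - 3)*(j + 1)*(j + 3)*(j + 4)*(j - 3)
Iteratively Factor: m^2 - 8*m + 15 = (m - 5)*(m - 3)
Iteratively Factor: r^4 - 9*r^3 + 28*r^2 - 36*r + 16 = (r - 1)*(r^3 - 8*r^2 + 20*r - 16) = (r - 2)*(r - 1)*(r^2 - 6*r + 8) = (r - 2)^2*(r - 1)*(r - 4)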